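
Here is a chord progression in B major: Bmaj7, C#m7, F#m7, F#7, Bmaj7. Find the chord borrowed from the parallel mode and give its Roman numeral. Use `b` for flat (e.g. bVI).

The diatonic triads in B major are B, C#m, D#m, E, F#, G#m, A#dim. Bmaj7, C#m7 and F#7 are all diatonic. F#m7 (F#–A–C#–E) doesn't fit — on degree 5 B major would have F# (V). F#m7 is the degree-5 chord of B minor, so it is the borrowed v7.

v7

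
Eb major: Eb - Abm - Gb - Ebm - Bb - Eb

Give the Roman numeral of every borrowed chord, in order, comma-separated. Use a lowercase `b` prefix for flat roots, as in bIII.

iv, bIII, i

The diatonic triads in Eb major are Eb, Fm, Gm, Ab, Bb, Cm, Ddim. Eb and Bb are both diatonic. But Abm (Ab–Cb–Eb) is foreign: the diatonic IV on degree 4 is Ab, whereas Abm comes from Eb minor. It is labeled iv. Gb (Gb–Bb–Db) is not: scale degree 3 in Eb major carries Gm (iii). In Eb minor the chord on that degree is Gb, so here it functions as bIII, borrowed from the parallel minor. But Ebm (Eb–Gb–Bb) is foreign: the diatonic I on degree 1 is Eb, whereas Ebm comes from Eb minor. It is labeled i.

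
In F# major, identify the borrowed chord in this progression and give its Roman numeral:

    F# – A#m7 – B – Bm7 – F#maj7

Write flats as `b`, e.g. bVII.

F# major has the diatonic set F#, G#m, A#m, B, C#, D#m, E#dim. F#, A#m7, B and F#maj7 are all diatonic. But Bm7 (B–D–F#–A) is foreign: the diatonic IV on degree 4 is B, whereas Bm7 comes from F# minor. It is labeled iv7.

iv7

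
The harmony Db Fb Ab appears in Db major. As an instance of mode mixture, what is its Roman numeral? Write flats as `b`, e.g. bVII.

i

The root Db is the diatonic 1st degree of Db major; the borrowing shows in the chord quality. Diatonically Db major has Db (I) on that degree; Db–Fb–Ab is instead the minor chord native to Db minor, so it takes the label i.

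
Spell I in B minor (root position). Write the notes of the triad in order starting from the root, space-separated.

B D# F#

I is built on scale degree 1, which is B in both B minor and its parallel. Stacking thirds in B major on B gives B–D#–F#.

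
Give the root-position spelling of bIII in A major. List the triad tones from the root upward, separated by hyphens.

The root of bIII is the lowered 3rd degree: C# becomes C. Stacking thirds in A minor on C gives C–E–G.

C-E-G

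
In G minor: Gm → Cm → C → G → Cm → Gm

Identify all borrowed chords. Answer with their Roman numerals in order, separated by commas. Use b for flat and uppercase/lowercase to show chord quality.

IV, I

G minor has the diatonic set Gm, Adim, Bb, Cm, D, Eb, F (with V from harmonic minor). Of the given chords, Gm and Cm are diatonic. But C (C–E–G) is foreign: the diatonic iv on degree 4 is Cm, whereas C comes from G major. It is labeled IV. G (G–B–D) doesn't fit — on degree 1 G minor would have Gm (i). G is the degree-1 chord of G major, so it is the borrowed I.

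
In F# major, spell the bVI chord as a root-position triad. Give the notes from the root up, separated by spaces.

D F# A

The root of bVI is the lowered 6th degree: D# becomes D. Building the major chord from the parallel minor on D: D–F#–A.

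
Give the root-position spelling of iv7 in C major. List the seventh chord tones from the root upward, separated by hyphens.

F-Ab-C-Eb

iv7 is built on scale degree 4, which is F in both C major and its parallel. Stacking thirds in C minor on F gives F–Ab–C–Eb.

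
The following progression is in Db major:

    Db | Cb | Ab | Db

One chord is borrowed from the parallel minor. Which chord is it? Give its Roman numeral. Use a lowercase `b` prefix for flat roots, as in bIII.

Db major has the diatonic set Db, Ebm, Fm, Gb, Ab, Bbm, Cdim. Of the given chords, Db and Ab are diatonic. But Cb (Cb–Eb–Gb) is foreign: the diatonic vii° on degree 7 is Cdim, whereas Cb comes from Db minor. It is labeled bVII.

bVII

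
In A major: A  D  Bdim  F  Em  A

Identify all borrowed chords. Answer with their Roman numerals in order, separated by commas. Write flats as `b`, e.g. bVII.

A major has the diatonic set A, Bm, C#m, D, E, F#m, G#dim. A and D are both diatonic. Bdim (B–D–F) is not: scale degree 2 in A major carries Bm (ii). In A minor the chord on that degree is Bdim, so here it functions as ii°, borrowed from the parallel minor. F (F–A–C) doesn't fit — on degree 6 A major would have F#m (vi). F is the degree-6 chord of A minor, so it is the borrowed bVI. Em (E–G–B) doesn't fit — on degree 5 A major would have E (V). Em is the degree-5 chord of A minor, so it is the borrowed v.

ii°, bVI, v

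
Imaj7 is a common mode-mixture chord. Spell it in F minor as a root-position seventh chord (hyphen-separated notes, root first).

F-A-C-E

The root, F, is scale degree 1 — the same note in F minor and F major; only the chord quality changes. Stacking thirds in F major on F gives F–A–C–E.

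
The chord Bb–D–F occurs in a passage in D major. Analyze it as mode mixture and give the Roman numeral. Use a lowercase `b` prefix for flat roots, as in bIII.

bVI

Bb is the lowered form of scale degree 6 in D major (the diatonic degree 6 is B). The diatonic chord on degree 6 would be Bm (vi), but Bb–D–F is the major chord from D minor. As a borrowed chord it is labeled bVI.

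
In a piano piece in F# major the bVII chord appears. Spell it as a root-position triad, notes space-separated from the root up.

E G# B

bVII is built on the lowered scale degree 7. In F# major degree 7 is E#; lowered it becomes E. Stacking thirds in F# minor on E gives E–G#–B.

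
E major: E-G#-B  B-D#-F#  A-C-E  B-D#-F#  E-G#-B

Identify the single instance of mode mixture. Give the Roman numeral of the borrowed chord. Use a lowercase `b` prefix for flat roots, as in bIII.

iv

E major has the diatonic set E, F#m, G#m, A, B, C#m, D#dim. E–G#–B = E and B–D#–F# = B both belong to that set. A–C–E doesn't fit — on degree 4 E major would have A (IV). Am is the degree-4 chord of E minor, so it is the borrowed iv.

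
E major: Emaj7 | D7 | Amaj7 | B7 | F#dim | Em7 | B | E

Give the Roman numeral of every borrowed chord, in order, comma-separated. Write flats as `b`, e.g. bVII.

E major has the diatonic set E, F#m, G#m, A, B, C#m, D#dim. Emaj7, Amaj7, B7, B and E all belong to that set. But D7 (D–F#–A–C) is foreign: the diatonic vii° on degree 7 is D#dim, whereas D7 comes from E minor. It is labeled bVII7. F#dim (F#–A–C) is not: scale degree 2 in E major carries F#m (ii). In E minor the chord on that degree is F#dim, so here it functions as ii°, borrowed from the parallel minor. Em7 (E–G–B–D) doesn't fit — on degree 1 E major would have E (I). Em7 is the degree-1 chord of E minor, so it is the borrowed i7.

bVII7, ii°, i7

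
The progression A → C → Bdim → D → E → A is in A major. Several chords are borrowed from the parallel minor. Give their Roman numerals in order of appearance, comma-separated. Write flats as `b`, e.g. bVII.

bIII, ii°

The diatonic triads in A major are A, Bm, C#m, D, E, F#m, G#dim. Of the given chords, A, D and E are diatonic. C (C–E–G) is not: scale degree 3 in A major carries C#m (iii). In A minor the chord on that degree is C, so here it functions as bIII, borrowed from the parallel minor. Bdim (B–D–F) doesn't fit — on degree 2 A major would have Bm (ii). Bdim is the degree-2 chord of A minor, so it is the borrowed ii°.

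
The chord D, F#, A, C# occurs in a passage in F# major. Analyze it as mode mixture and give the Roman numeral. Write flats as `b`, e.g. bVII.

The root D is the lowered 6th scale degree — diatonically F# major has D# there. The diatonic chord on degree 6 would be D#m (vi), but D–F#–A–C# is the major-seventh chord from F# minor. As a borrowed chord it is labeled bVImaj7.

bVImaj7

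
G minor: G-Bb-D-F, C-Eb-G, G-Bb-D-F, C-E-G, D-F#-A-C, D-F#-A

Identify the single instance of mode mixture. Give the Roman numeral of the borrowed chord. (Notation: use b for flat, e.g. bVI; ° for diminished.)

IV

G minor has the diatonic set Gm, Adim, Bb, Cm, D, Eb, F (with V from harmonic minor). G–Bb–D–F = Gm7, C–Eb–G = Cm, D–F#–A–C = D7 and D–F#–A = D all belong to that set. C–E–G doesn't fit — on degree 4 G minor would have Cm (iv). C is the degree-4 chord of G major, so it is the borrowed IV.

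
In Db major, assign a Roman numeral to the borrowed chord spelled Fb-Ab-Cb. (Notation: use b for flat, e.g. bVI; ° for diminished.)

The root Fb is the lowered 3rd scale degree — diatonically Db major has F there. Fb–Ab–Cb is a major chord — the form found in Db minor, not the diatonic iii (Fm). Borrowed into Db major it is written bIII.

bIII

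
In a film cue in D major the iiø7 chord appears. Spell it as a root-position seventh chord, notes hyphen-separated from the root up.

E-G-Bb-D

The root, E, is scale degree 2 — the same note in D major and D minor; only the chord quality changes. In D minor the chord on E is E–G–Bb–D.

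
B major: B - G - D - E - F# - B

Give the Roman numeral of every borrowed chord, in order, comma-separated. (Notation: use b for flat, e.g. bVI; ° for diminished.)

bVI, bIII

The diatonic triads in B major are B, C#m, D#m, E, F#, G#m, A#dim. B, E and F# all belong to that set. But G (G–B–D) is foreign: the diatonic vi on degree 6 is G#m, whereas G comes from B minor. It is labeled bVI. But D (D–F#–A) is foreign: the diatonic iii on degree 3 is D#m, whereas D comes from B minor. It is labeled bIII.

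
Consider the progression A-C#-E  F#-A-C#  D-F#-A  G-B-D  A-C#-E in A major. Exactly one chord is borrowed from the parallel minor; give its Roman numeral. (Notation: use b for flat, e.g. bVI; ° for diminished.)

bVII

The diatonic triads in A major are A, Bm, C#m, D, E, F#m, G#dim. A–C#–E = A, F#–A–C# = F#m and D–F#–A = D all belong to that set. But G–B–D is foreign: the diatonic vii° on degree 7 is G#dim, whereas G comes from A minor. It is labeled bVII.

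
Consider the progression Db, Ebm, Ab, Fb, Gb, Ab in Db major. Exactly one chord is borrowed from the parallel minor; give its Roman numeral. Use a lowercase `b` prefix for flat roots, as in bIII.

Db major has the diatonic set Db, Ebm, Fm, Gb, Ab, Bbm, Cdim. Of the given chords, Db, Ebm, Ab and Gb are diatonic. Fb (Fb–Ab–Cb) doesn't fit — on degree 3 Db major would have Fm (iii). Fb is the degree-3 chord of Db minor, so it is the borrowed bIII.

bIII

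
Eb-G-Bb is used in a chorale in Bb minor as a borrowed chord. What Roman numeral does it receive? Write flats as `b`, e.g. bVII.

The root Eb is the diatonic 4th degree of Bb minor; the borrowing shows in the chord quality. Eb–G–Bb is a major chord — the form found in Bb major, not the diatonic iv (Ebm). Borrowed into Bb minor it is written IV.

IV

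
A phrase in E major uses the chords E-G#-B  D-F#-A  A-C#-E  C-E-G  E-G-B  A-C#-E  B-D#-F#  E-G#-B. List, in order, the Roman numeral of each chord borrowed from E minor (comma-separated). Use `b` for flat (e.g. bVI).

bVII, bVI, i

In E major the diatonic chords are E, F#m, G#m, A, B, C#m, D#dim. E–G#–B = E, A–C#–E = A and B–D#–F# = B all belong to that set. But D–F#–A is foreign: the diatonic vii° on degree 7 is D#dim, whereas D comes from E minor. It is labeled bVII. But C–E–G is foreign: the diatonic vi on degree 6 is C#m, whereas C comes from E minor. It is labeled bVI. E–G–B doesn't fit — on degree 1 E major would have E (I). Em is the degree-1 chord of E minor, so it is the borrowed i.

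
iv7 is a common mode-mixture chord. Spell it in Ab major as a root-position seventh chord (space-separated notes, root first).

Db Fb Ab Cb

The root, Db, is scale degree 4 — the same note in Ab major and Ab minor; only the chord quality changes. Stacking thirds in Ab minor on Db gives Db–Fb–Ab–Cb.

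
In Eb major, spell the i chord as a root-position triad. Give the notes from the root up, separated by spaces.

Eb Gb Bb

i is built on scale degree 1, which is Eb in both Eb major and its parallel. Stacking thirds in Eb minor on Eb gives Eb–Gb–Bb.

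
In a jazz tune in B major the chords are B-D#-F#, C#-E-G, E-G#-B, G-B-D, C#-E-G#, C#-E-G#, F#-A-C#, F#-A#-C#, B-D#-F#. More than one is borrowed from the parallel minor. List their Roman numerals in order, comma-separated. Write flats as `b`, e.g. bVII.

In B major the diatonic chords are B, C#m, D#m, E, F#, G#m, A#dim. B–D#–F# = B, E–G#–B = E, C#–E–G# = C#m and F#–A#–C# = F# all belong to that set. C#–E–G doesn't fit — on degree 2 B major would have C#m (ii). C#dim is the degree-2 chord of B minor, so it is the borrowed ii°. But G–B–D is foreign: the diatonic vi on degree 6 is G#m, whereas G comes from B minor. It is labeled bVI. F#–A–C# doesn't fit — on degree 5 B major would have F# (V). F#m is the degree-5 chord of B minor, so it is the borrowed v.

ii°, bVI, v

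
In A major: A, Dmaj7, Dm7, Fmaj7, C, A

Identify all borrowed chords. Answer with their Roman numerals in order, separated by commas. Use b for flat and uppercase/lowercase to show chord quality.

iv7, bVImaj7, bIII

A major has the diatonic set A, Bm, C#m, D, E, F#m, G#dim. Of the given chords, A and Dmaj7 are diatonic. Dm7 (D–F–A–C) doesn't fit — on degree 4 A major would have D (IV). Dm7 is the degree-4 chord of A minor, so it is the borrowed iv7. Fmaj7 (F–A–C–E) doesn't fit — on degree 6 A major would have F#m (vi). Fmaj7 is the degree-6 chord of A minor, so it is the borrowed bVImaj7. But C (C–E–G) is foreign: the diatonic iii on degree 3 is C#m, whereas C comes from A minor. It is labeled bIII.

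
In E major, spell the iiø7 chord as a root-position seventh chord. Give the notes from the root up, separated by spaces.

F# A C E

The root, F#, is scale degree 2 — the same note in E major and E minor; only the chord quality changes. Stacking thirds in E minor on F# gives F#–A–C–E.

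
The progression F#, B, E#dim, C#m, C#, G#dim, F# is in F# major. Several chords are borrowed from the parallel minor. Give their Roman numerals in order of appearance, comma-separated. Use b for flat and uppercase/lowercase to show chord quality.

F# major has the diatonic set F#, G#m, A#m, B, C#, D#m, E#dim. F#, B, E#dim and C# are all diatonic. C#m (C#–E–G#) doesn't fit — on degree 5 F# major would have C# (V). C#m is the degree-5 chord of F# minor, so it is the borrowed v. But G#dim (G#–B–D) is foreign: the diatonic ii on degree 2 is G#m, whereas G#dim comes from F# minor. It is labeled ii°.

v, ii°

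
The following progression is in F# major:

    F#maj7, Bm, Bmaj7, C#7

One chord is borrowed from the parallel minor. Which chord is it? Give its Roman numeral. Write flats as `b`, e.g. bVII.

The diatonic triads in F# major are F#, G#m, A#m, B, C#, D#m, E#dim. Of the given chords, F#maj7, Bmaj7 and C#7 are diatonic. Bm (B–D–F#) doesn't fit — on degree 4 F# major would have B (IV). Bm is the degree-4 chord of F# minor, so it is the borrowed iv.

iv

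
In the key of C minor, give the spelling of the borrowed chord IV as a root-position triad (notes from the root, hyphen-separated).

The root, F, is scale degree 4 — the same note in C minor and C major; only the chord quality changes. Building the major chord from the parallel major on F: F–A–C.

F-A-C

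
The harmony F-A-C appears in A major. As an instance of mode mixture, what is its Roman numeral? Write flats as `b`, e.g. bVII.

F is the lowered form of scale degree 6 in A major (the diatonic degree 6 is F#). F–A–C is a major chord — the form found in A minor, not the diatonic vi (F#m). Borrowed into A major it is written bVI.

bVI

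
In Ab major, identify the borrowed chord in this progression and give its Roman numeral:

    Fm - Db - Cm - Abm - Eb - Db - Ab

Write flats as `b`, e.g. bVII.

i

The diatonic triads in Ab major are Ab, Bbm, Cm, Db, Eb, Fm, Gdim. Fm, Db, Cm, Eb and Ab are all diatonic. Abm (Ab–Cb–Eb) doesn't fit — on degree 1 Ab major would have Ab (I). Abm is the degree-1 chord of Ab minor, so it is the borrowed i.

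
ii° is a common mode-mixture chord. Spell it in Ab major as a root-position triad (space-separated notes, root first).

Bb Db Fb

The root, Bb, is scale degree 2 — the same note in Ab major and Ab minor; only the chord quality changes. Stacking thirds in Ab minor on Bb gives Bb–Db–Fb.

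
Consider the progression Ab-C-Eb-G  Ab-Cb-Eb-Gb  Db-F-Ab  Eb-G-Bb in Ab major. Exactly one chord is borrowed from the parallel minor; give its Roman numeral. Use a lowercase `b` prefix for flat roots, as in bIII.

i7

In Ab major the diatonic chords are Ab, Bbm, Cm, Db, Eb, Fm, Gdim. Ab–C–Eb–G = Abmaj7, Db–F–Ab = Db and Eb–G–Bb = Eb all belong to that set. But Ab–Cb–Eb–Gb is foreign: the diatonic I on degree 1 is Ab, whereas Abm7 comes from Ab minor. It is labeled i7.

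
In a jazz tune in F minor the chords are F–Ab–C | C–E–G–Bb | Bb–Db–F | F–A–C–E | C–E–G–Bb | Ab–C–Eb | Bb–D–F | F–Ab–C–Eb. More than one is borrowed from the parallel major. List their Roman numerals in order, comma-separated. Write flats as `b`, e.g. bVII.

The diatonic triads in F minor (with V from harmonic minor) are Fm, Gdim, Ab, Bbm, C, Db, Eb. Of the given chords, F–Ab–C = Fm, C–E–G–Bb = C7, Bb–Db–F = Bbm, Ab–C–Eb = Ab and F–Ab–C–Eb = Fm7 are diatonic. F–A–C–E doesn't fit — on degree 1 F minor would have Fm (i). Fmaj7 is the degree-1 chord of F major, so it is the borrowed Imaj7. Bb–D–F is not: scale degree 4 in F minor carries Bbm (iv). In F major the chord on that degree is Bb, so here it functions as IV, borrowed from the parallel major.

Imaj7, IV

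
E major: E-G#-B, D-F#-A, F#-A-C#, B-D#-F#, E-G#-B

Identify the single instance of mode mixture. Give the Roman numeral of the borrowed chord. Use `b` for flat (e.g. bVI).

The diatonic triads in E major are E, F#m, G#m, A, B, C#m, D#dim. E–G#–B = E, F#–A–C# = F#m and B–D#–F# = B are all diatonic. But D–F#–A is foreign: the diatonic vii° on degree 7 is D#dim, whereas D comes from E minor. It is labeled bVII.

bVII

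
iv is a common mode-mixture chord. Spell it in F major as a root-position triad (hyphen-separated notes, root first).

Bb-Db-F

The root, Bb, is scale degree 4 — the same note in F major and F minor; only the chord quality changes. Building the minor chord from the parallel minor on Bb: Bb–Db–F.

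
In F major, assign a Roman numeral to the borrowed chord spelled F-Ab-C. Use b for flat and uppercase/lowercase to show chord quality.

The root F is the diatonic 1st degree of F major; the borrowing shows in the chord quality. F–Ab–C is a minor chord — the form found in F minor, not the diatonic I (F). Borrowed into F major it is written i.

i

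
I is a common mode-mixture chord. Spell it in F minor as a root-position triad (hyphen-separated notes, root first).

F-A-C

The root, F, is scale degree 1 — the same note in F minor and F major; only the chord quality changes. In F major the chord on F is F–A–C.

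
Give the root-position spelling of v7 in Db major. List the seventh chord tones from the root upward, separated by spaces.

v7 is built on scale degree 5, which is Ab in both Db major and its parallel. In Db minor the chord on Ab is Ab–Cb–Eb–Gb.

Ab Cb Eb Gb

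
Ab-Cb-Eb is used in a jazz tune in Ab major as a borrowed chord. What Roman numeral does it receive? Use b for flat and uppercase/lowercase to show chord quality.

i

Ab is scale degree 1 in Ab major. The diatonic chord on degree 1 would be Ab (I), but Ab–Cb–Eb is the minor chord from Ab minor. As a borrowed chord it is labeled i.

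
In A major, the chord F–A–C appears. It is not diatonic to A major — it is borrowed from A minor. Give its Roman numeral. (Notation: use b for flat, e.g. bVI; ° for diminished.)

In A major scale degree 6 is F#; F is its lowered form, from A minor. Diatonically A major has F#m (vi) on that degree; F–A–C is instead the major chord native to A minor, so it takes the label bVI.

bVI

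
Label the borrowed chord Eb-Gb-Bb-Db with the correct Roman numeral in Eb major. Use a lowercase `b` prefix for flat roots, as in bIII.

i7

The root Eb is the diatonic 1st degree of Eb major; the borrowing shows in the chord quality. Diatonically Eb major has Eb (I) on that degree; Eb–Gb–Bb–Db is instead the minor-seventh chord native to Eb minor, so it takes the label i7.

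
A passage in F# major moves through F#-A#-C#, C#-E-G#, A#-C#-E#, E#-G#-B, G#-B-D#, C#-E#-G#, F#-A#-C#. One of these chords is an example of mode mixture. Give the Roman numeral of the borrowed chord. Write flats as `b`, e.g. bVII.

The diatonic triads in F# major are F#, G#m, A#m, B, C#, D#m, E#dim. Of the given chords, F#–A#–C# = F#, A#–C#–E# = A#m, E#–G#–B = E#dim, G#–B–D# = G#m and C#–E#–G# = C# are diatonic. But C#–E–G# is foreign: the diatonic V on degree 5 is C#, whereas C#m comes from F# minor. It is labeled v.

v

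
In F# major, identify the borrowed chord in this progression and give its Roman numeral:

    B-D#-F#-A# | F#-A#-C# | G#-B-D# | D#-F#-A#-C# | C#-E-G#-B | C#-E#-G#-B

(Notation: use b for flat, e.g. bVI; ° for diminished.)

F# major has the diatonic set F#, G#m, A#m, B, C#, D#m, E#dim. Of the given chords, B–D#–F#–A# = Bmaj7, F#–A#–C# = F#, G#–B–D# = G#m, D#–F#–A#–C# = D#m7 and C#–E#–G#–B = C#7 are diatonic. C#–E–G#–B doesn't fit — on degree 5 F# major would have C# (V). C#m7 is the degree-5 chord of F# minor, so it is the borrowed v7.

v7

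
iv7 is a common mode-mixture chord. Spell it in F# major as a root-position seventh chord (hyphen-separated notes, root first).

The root, B, is scale degree 4 — the same note in F# major and F# minor; only the chord quality changes. Building the minor-seventh chord from the parallel minor on B: B–D–F#–A.

B-D-F#-A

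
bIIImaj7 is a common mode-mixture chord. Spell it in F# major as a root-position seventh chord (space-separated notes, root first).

Scale degree 3 in F# major is A#. bIIImaj7 uses the lowered form, A, taken from F# minor. In F# minor the chord on A is A–C#–E–G#.

A C# E G#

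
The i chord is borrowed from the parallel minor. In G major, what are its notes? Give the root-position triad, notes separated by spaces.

i is built on scale degree 1, which is G in both G major and its parallel. In G minor the chord on G is G–Bb–D.

G Bb D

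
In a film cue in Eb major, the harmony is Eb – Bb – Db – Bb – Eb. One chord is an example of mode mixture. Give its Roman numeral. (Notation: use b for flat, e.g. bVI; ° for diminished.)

Eb major has the diatonic set Eb, Fm, Gm, Ab, Bb, Cm, Ddim. Eb and Bb both belong to that set. Db (Db–F–Ab) doesn't fit — on degree 7 Eb major would have Ddim (vii°). Db is the degree-7 chord of Eb minor, so it is the borrowed bVII.

bVII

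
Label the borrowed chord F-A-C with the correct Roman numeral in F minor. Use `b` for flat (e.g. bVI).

I

The root F is the diatonic 1st degree of F minor; the borrowing shows in the chord quality. Diatonically F minor has Fm (i) on that degree; F–A–C is instead the major chord native to F major, so it takes the label I.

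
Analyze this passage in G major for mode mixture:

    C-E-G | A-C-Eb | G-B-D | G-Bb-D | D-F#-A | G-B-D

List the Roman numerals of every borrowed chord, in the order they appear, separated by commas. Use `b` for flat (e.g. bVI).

ii°, i

In G major the diatonic chords are G, Am, Bm, C, D, Em, F#dim. C–E–G = C, G–B–D = G and D–F#–A = D all belong to that set. A–C–Eb is not: scale degree 2 in G major carries Am (ii). In G minor the chord on that degree is Adim, so here it functions as ii°, borrowed from the parallel minor. But G–Bb–D is foreign: the diatonic I on degree 1 is G, whereas Gm comes from G minor. It is labeled i.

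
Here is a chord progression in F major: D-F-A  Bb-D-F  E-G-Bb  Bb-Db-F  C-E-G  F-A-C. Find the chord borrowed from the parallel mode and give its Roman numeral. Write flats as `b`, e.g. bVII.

iv

In F major the diatonic chords are F, Gm, Am, Bb, C, Dm, Edim. D–F–A = Dm, Bb–D–F = Bb, E–G–Bb = Edim, C–E–G = C and F–A–C = F all belong to that set. Bb–Db–F doesn't fit — on degree 4 F major would have Bb (IV). Bbm is the degree-4 chord of F minor, so it is the borrowed iv.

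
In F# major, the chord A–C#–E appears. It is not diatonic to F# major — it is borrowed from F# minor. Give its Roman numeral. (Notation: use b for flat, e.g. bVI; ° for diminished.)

A is the lowered form of scale degree 3 in F# major (the diatonic degree 3 is A#). A–C#–E is a major chord — the form found in F# minor, not the diatonic iii (A#m). Borrowed into F# major it is written bIII.

bIII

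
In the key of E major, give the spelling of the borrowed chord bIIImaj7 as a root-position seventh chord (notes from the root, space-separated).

G B D F#

bIIImaj7 is built on the lowered scale degree 3. In E major degree 3 is G#; lowered it becomes G. Building the major-seventh chord from the parallel minor on G: G–B–D–F#.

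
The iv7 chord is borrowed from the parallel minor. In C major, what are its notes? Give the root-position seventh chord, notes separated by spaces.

The root, F, is scale degree 4 — the same note in C major and C minor; only the chord quality changes. Stacking thirds in C minor on F gives F–Ab–C–Eb.

F Ab C Eb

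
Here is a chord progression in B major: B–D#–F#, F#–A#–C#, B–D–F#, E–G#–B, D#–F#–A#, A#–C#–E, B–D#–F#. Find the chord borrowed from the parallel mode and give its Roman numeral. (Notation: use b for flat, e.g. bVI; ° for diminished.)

i

B major has the diatonic set B, C#m, D#m, E, F#, G#m, A#dim. B–D#–F# = B, F#–A#–C# = F#, E–G#–B = E, D#–F#–A# = D#m and A#–C#–E = A#dim are all diatonic. B–D–F# doesn't fit — on degree 1 B major would have B (I). Bm is the degree-1 chord of B minor, so it is the borrowed i.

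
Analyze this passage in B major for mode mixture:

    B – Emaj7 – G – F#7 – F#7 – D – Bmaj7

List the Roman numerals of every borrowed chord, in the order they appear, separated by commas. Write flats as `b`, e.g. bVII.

The diatonic triads in B major are B, C#m, D#m, E, F#, G#m, A#dim. B, Emaj7, F#7 and Bmaj7 are all diatonic. G (G–B–D) is not: scale degree 6 in B major carries G#m (vi). In B minor the chord on that degree is G, so here it functions as bVI, borrowed from the parallel minor. D (D–F#–A) doesn't fit — on degree 3 B major would have D#m (iii). D is the degree-3 chord of B minor, so it is the borrowed bIII.

bVI, bIII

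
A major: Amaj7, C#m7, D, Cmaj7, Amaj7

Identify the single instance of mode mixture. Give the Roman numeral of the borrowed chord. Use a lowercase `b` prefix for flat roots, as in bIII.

A major has the diatonic set A, Bm, C#m, D, E, F#m, G#dim. Amaj7, C#m7 and D are all diatonic. Cmaj7 (C–E–G–B) doesn't fit — on degree 3 A major would have C#m (iii). Cmaj7 is the degree-3 chord of A minor, so it is the borrowed bIIImaj7.

bIIImaj7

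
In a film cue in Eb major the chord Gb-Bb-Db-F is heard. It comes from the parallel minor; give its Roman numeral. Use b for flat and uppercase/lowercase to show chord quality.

Gb is the lowered form of scale degree 3 in Eb major (the diatonic degree 3 is G). The diatonic chord on degree 3 would be Gm (iii), but Gb–Bb–Db–F is the major-seventh chord from Eb minor. As a borrowed chord it is labeled bIIImaj7.

bIIImaj7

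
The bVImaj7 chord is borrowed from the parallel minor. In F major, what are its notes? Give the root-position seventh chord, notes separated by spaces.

Db F Ab C

Scale degree 6 in F major is D. bVImaj7 uses the lowered form, Db, taken from F minor. Stacking thirds in F minor on Db gives Db–F–Ab–C.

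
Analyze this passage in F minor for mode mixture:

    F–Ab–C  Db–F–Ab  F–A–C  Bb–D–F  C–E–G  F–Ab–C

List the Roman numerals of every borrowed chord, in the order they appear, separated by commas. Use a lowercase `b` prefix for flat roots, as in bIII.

I, IV

In F minor (with V from harmonic minor) the diatonic chords are Fm, Gdim, Ab, Bbm, C, Db, Eb. F–Ab–C = Fm, Db–F–Ab = Db and C–E–G = C are all diatonic. F–A–C is not: scale degree 1 in F minor carries Fm (i). In F major the chord on that degree is F, so here it functions as I, borrowed from the parallel major. Bb–D–F is not: scale degree 4 in F minor carries Bbm (iv). In F major the chord on that degree is Bb, so here it functions as IV, borrowed from the parallel major.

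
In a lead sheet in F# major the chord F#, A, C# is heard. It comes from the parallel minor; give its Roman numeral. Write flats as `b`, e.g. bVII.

i

The root F# is the diatonic 1st degree of F# major; the borrowing shows in the chord quality. Diatonically F# major has F# (I) on that degree; F#–A–C# is instead the minor chord native to F# minor, so it takes the label i.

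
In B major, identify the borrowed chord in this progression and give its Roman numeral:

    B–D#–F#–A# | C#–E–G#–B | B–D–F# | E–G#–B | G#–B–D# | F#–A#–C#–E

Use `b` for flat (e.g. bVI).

i

In B major the diatonic chords are B, C#m, D#m, E, F#, G#m, A#dim. B–D#–F#–A# = Bmaj7, C#–E–G#–B = C#m7, E–G#–B = E, G#–B–D# = G#m and F#–A#–C#–E = F#7 are all diatonic. But B–D–F# is foreign: the diatonic I on degree 1 is B, whereas Bm comes from B minor. It is labeled i.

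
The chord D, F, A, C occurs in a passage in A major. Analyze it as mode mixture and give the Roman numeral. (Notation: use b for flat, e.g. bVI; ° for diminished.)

D is scale degree 4 in A major. The diatonic chord on degree 4 would be D (IV), but D–F–A–C is the minor-seventh chord from A minor. As a borrowed chord it is labeled iv7.

iv7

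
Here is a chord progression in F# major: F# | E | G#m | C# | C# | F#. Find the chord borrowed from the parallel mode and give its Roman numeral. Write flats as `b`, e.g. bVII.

F# major has the diatonic set F#, G#m, A#m, B, C#, D#m, E#dim. Of the given chords, F#, G#m and C# are diatonic. But E (E–G#–B) is foreign: the diatonic vii° on degree 7 is E#dim, whereas E comes from F# minor. It is labeled bVII.

bVII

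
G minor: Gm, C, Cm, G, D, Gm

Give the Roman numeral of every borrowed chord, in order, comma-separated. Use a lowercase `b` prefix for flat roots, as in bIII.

IV, I

G minor has the diatonic set Gm, Adim, Bb, Cm, D, Eb, F (with V from harmonic minor). Gm, Cm and D all belong to that set. But C (C–E–G) is foreign: the diatonic iv on degree 4 is Cm, whereas C comes from G major. It is labeled IV. G (G–B–D) doesn't fit — on degree 1 G minor would have Gm (i). G is the degree-1 chord of G major, so it is the borrowed I.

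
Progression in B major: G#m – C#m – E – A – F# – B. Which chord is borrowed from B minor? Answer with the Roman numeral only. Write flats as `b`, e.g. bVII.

The diatonic triads in B major are B, C#m, D#m, E, F#, G#m, A#dim. Of the given chords, G#m, C#m, E, F# and B are diatonic. A (A–C#–E) is not: scale degree 7 in B major carries A#dim (vii°). In B minor the chord on that degree is A, so here it functions as bVII, borrowed from the parallel minor.

bVII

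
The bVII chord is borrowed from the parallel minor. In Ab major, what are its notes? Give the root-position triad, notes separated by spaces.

Gb Bb Db

Scale degree 7 in Ab major is G. bVII uses the lowered form, Gb, taken from Ab minor. Building the major chord from the parallel minor on Gb: Gb–Bb–Db.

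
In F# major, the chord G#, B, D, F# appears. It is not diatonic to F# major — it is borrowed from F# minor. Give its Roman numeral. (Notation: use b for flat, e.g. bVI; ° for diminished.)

G# is scale degree 2 in F# major. Diatonically F# major has G#m (ii) on that degree; G#–B–D–F# is instead the half-diminished-seventh chord native to F# minor, so it takes the label iiø7.

iiø7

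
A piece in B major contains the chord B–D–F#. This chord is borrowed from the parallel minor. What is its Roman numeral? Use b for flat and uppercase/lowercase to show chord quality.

i

The root B is the diatonic 1st degree of B major; the borrowing shows in the chord quality. B–D–F# is a minor chord — the form found in B minor, not the diatonic I (B). Borrowed into B major it is written i.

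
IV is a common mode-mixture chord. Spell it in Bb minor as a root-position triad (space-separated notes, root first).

The root, Eb, is scale degree 4 — the same note in Bb minor and Bb major; only the chord quality changes. In Bb major the chord on Eb is Eb–G–Bb.

Eb G Bb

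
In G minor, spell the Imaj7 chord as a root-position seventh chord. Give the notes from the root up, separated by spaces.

Imaj7 is built on scale degree 1, which is G in both G minor and its parallel. In G major the chord on G is G–B–D–F#.

G B D F#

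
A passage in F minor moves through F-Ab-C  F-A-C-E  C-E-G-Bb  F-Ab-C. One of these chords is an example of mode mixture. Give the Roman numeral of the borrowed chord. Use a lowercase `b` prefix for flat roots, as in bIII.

The diatonic triads in F minor (with V from harmonic minor) are Fm, Gdim, Ab, Bbm, C, Db, Eb. F–Ab–C = Fm and C–E–G–Bb = C7 both belong to that set. But F–A–C–E is foreign: the diatonic i on degree 1 is Fm, whereas Fmaj7 comes from F major. It is labeled Imaj7.

Imaj7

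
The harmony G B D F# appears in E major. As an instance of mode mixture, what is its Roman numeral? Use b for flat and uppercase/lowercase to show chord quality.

In E major scale degree 3 is G#; G is its lowered form, from E minor. G–B–D–F# is a major-seventh chord — the form found in E minor, not the diatonic iii (G#m). Borrowed into E major it is written bIIImaj7.

bIIImaj7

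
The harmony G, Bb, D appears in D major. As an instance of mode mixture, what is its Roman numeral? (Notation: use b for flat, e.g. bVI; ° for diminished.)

G is scale degree 4 in D major. The diatonic chord on degree 4 would be G (IV), but G–Bb–D is the minor chord from D minor. As a borrowed chord it is labeled iv.

iv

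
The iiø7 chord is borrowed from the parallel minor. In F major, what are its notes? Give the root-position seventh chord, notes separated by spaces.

G Bb Db F

iiø7 is built on scale degree 2, which is G in both F major and its parallel. Stacking thirds in F minor on G gives G–Bb–Db–F.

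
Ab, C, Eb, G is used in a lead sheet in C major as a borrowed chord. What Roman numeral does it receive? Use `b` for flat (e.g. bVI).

bVImaj7

The root Ab is the lowered 6th scale degree — diatonically C major has A there. Ab–C–Eb–G is a major-seventh chord — the form found in C minor, not the diatonic vi (Am). Borrowed into C major it is written bVImaj7.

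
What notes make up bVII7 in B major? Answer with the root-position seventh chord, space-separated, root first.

The root of bVII7 is the lowered 7th degree: A# becomes A. In B minor the chord on A is A–C#–E–G.

A C# E G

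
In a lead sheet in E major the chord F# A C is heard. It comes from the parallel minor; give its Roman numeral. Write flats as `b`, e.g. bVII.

ii°

The root F# is the diatonic 2nd degree of E major; the borrowing shows in the chord quality. F#–A–C is a diminished chord — the form found in E minor, not the diatonic ii (F#m). Borrowed into E major it is written ii°.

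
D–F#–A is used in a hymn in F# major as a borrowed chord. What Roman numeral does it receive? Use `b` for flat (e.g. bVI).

bVI

In F# major scale degree 6 is D#; D is its lowered form, from F# minor. D–F#–A is a major chord — the form found in F# minor, not the diatonic vi (D#m). Borrowed into F# major it is written bVI.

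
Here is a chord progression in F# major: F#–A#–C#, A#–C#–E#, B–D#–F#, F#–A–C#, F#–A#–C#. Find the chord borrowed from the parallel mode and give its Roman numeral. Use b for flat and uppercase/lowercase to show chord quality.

The diatonic triads in F# major are F#, G#m, A#m, B, C#, D#m, E#dim. F#–A#–C# = F#, A#–C#–E# = A#m and B–D#–F# = B all belong to that set. But F#–A–C# is foreign: the diatonic I on degree 1 is F#, whereas F#m comes from F# minor. It is labeled i.

i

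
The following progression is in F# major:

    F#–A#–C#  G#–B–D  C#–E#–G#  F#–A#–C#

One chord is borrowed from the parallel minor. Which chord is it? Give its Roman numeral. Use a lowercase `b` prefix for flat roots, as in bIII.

In F# major the diatonic chords are F#, G#m, A#m, B, C#, D#m, E#dim. F#–A#–C# = F# and C#–E#–G# = C# are both diatonic. G#–B–D is not: scale degree 2 in F# major carries G#m (ii). In F# minor the chord on that degree is G#dim, so here it functions as ii°, borrowed from the parallel minor.

ii°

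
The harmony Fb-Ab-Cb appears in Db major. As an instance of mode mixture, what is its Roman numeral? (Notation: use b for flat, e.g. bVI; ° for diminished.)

bIII

In Db major scale degree 3 is F; Fb is its lowered form, from Db minor. Diatonically Db major has Fm (iii) on that degree; Fb–Ab–Cb is instead the major chord native to Db minor, so it takes the label bIII.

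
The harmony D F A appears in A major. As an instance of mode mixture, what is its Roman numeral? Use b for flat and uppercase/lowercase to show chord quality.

iv

D is scale degree 4 in A major. The diatonic chord on degree 4 would be D (IV), but D–F–A is the minor chord from A minor. As a borrowed chord it is labeled iv.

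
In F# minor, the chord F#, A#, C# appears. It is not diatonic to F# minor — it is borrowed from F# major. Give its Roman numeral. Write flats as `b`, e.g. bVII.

The root F# is the diatonic 1st degree of F# minor; the borrowing shows in the chord quality. The diatonic chord on degree 1 would be F#m (i), but F#–A#–C# is the major chord from F# major. As a borrowed chord it is labeled I.

I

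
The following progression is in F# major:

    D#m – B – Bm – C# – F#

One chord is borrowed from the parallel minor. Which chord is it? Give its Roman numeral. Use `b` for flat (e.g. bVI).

iv

The diatonic triads in F# major are F#, G#m, A#m, B, C#, D#m, E#dim. D#m, B, C# and F# all belong to that set. But Bm (B–D–F#) is foreign: the diatonic IV on degree 4 is B, whereas Bm comes from F# minor. It is labeled iv.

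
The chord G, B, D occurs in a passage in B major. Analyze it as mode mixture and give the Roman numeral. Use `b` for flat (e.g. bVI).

bVI

G is the lowered form of scale degree 6 in B major (the diatonic degree 6 is G#). Diatonically B major has G#m (vi) on that degree; G–B–D is instead the major chord native to B minor, so it takes the label bVI.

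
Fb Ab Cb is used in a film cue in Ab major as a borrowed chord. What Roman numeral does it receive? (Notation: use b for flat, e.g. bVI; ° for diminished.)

bVI

In Ab major scale degree 6 is F; Fb is its lowered form, from Ab minor. Diatonically Ab major has Fm (vi) on that degree; Fb–Ab–Cb is instead the major chord native to Ab minor, so it takes the label bVI.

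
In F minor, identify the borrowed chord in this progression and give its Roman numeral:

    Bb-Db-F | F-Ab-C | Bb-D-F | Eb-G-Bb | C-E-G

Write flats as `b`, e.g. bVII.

In F minor (with V from harmonic minor) the diatonic chords are Fm, Gdim, Ab, Bbm, C, Db, Eb. Bb–Db–F = Bbm, F–Ab–C = Fm, Eb–G–Bb = Eb and C–E–G = C all belong to that set. But Bb–D–F is foreign: the diatonic iv on degree 4 is Bbm, whereas Bb comes from F major. It is labeled IV.

IV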